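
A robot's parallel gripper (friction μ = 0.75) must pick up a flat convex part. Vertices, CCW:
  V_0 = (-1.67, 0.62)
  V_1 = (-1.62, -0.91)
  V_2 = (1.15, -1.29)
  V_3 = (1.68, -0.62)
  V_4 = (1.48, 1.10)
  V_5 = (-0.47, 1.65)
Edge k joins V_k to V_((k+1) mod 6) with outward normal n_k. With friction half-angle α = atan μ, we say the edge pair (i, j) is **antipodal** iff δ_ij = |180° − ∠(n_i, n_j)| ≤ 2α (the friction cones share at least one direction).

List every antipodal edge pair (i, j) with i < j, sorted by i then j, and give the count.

α = atan 0.75 = 36.87°;  2α = 73.74°
n_0 = (-0.9995, -0.0327)
n_1 = (-0.1359, -0.9907)
n_2 = (+0.7843, -0.6204)
n_3 = (+0.9933, +0.1155)
n_4 = (+0.2715, +0.9624)
n_5 = (-0.6513, +0.7588)
  (0,1): δ = 99.68°  ·
  (0,2): δ = 40.22°  ✓
  (0,3): δ = 4.76°  ✓
  (0,4): δ = 72.38°  ✓
  (0,5): δ = 128.77°  ·
  (1,2): δ = 120.53°  ·
  (1,3): δ = 75.56°  ·
  (1,4): δ = 7.94°  ✓
  (1,5): δ = 48.45°  ✓
  (2,3): δ = 135.02°  ·
  (2,4): δ = 67.41°  ✓
  (2,5): δ = 11.01°  ✓
  (3,4): δ = 112.38°  ·
  (3,5): δ = 55.99°  ✓
  (4,5): δ = 123.61°  ·
antipodal pairs: 8

count = 8; pairs: (0,2), (0,3), (0,4), (1,4), (1,5), (2,4), (2,5), (3,5)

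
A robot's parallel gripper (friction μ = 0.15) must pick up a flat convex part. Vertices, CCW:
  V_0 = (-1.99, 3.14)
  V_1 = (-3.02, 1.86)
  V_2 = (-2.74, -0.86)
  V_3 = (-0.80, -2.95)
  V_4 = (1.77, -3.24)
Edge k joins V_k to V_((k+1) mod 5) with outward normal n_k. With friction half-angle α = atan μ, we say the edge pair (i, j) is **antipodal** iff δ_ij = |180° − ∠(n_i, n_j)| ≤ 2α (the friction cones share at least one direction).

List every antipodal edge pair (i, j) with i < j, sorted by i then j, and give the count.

α = atan 0.15 = 8.53°;  2α = 17.06°
n_0 = (-0.7791, +0.6269)
n_1 = (-0.9947, -0.1024)
n_2 = (-0.7329, -0.6803)
n_3 = (-0.1121, -0.9937)
n_4 = (+0.8615, +0.5077)
  (0,1): δ = 135.30°  ·
  (0,2): δ = 98.31°  ·
  (0,3): δ = 57.61°  ·
  (0,4): δ = 69.34°  ·
  (1,2): δ = 143.01°  ·
  (1,3): δ = 102.32°  ·
  (1,4): δ = 24.64°  ·
  (2,3): δ = 139.31°  ·
  (2,4): δ = 12.36°  ✓
  (3,4): δ = 53.05°  ·
antipodal pairs: 1

count = 1; pairs: (2,4)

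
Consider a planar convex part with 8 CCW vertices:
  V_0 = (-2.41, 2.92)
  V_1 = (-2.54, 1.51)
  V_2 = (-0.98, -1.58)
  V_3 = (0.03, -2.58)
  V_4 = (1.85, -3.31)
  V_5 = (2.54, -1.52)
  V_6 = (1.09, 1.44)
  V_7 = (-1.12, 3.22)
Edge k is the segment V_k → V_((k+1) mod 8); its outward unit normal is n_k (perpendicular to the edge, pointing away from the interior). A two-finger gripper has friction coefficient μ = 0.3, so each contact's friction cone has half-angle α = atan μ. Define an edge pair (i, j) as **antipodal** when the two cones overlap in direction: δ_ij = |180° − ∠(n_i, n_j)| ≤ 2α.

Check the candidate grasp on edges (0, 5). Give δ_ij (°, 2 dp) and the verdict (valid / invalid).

δ = 31.37°, valid

α = atan 0.3 = 16.70°;  2α = 33.40°
edge 0: e_0 = (-0.13, -1.41);  n_0 = (-0.9958, +0.0918)
edge 5: e_5 = (-1.45, +2.96);  n_5 = (+0.8980, +0.4399)
∠(n_0, n_5) = 148.63°
δ = |180° − 148.63°| = 31.37°
31.37° ≤ 2α = 33.40°  →  valid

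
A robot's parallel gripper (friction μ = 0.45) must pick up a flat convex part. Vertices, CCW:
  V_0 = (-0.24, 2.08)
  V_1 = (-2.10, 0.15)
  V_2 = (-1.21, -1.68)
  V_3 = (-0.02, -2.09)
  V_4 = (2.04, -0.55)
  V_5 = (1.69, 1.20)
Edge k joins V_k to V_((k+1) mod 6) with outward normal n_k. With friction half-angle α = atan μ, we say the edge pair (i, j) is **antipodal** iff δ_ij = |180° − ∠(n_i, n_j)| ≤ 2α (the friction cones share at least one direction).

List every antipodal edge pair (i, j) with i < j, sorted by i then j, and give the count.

count = 4; pairs: (0,3), (1,4), (1,5), (2,5)

α = atan 0.45 = 24.23°;  2α = 48.46°
n_0 = (-0.7200, +0.6939)
n_1 = (-0.8993, -0.4374)
n_2 = (-0.3257, -0.9455)
n_3 = (+0.5988, -0.8009)
n_4 = (+0.9806, +0.1961)
n_5 = (+0.4149, +0.9099)
  (0,1): δ = 110.12°  ·
  (0,2): δ = 65.07°  ·
  (0,3): δ = 9.28°  ✓
  (0,4): δ = 55.25°  ·
  (0,5): δ = 109.43°  ·
  (1,2): δ = 134.95°  ·
  (1,3): δ = 79.15°  ·
  (1,4): δ = 14.63°  ✓
  (1,5): δ = 39.55°  ✓
  (2,3): δ = 124.21°  ·
  (2,4): δ = 59.68°  ·
  (2,5): δ = 5.50°  ✓
  (3,4): δ = 115.47°  ·
  (3,5): δ = 61.29°  ·
  (4,5): δ = 125.82°  ·
antipodal pairs: 4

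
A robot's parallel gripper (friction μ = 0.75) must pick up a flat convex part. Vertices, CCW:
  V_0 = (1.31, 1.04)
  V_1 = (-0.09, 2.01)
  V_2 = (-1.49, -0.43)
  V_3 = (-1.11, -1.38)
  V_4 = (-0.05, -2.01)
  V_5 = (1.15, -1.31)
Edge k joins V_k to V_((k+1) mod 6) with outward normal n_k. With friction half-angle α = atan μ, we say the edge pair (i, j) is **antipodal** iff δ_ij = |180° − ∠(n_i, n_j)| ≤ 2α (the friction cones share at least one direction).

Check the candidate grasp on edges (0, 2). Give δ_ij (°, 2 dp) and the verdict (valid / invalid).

δ = 33.48°, valid

α = atan 0.75 = 36.87°;  2α = 73.74°
edge 0: e_0 = (-1.40, +0.97);  n_0 = (+0.5695, +0.8220)
edge 2: e_2 = (+0.38, -0.95);  n_2 = (-0.9285, -0.3714)
∠(n_0, n_2) = 146.52°
δ = |180° − 146.52°| = 33.48°
33.48° ≤ 2α = 73.74°  →  valid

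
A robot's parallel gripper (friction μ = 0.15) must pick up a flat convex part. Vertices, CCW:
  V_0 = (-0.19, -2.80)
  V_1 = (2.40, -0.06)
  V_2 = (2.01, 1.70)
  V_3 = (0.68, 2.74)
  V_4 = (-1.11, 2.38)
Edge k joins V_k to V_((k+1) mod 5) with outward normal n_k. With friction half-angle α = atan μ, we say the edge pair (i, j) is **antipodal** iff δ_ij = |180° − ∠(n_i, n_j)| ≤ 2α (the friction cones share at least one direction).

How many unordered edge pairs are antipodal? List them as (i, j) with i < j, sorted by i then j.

α = atan 0.15 = 8.53°;  2α = 17.06°
n_0 = (+0.7267, -0.6869)
n_1 = (+0.9763, +0.2163)
n_2 = (+0.6160, +0.7878)
n_3 = (-0.1972, +0.9804)
n_4 = (-0.9846, -0.1749)
  (0,1): δ = 124.12°  ·
  (0,2): δ = 84.64°  ·
  (0,3): δ = 35.24°  ·
  (0,4): δ = 53.46°  ·
  (1,2): δ = 140.52°  ·
  (1,3): δ = 91.12°  ·
  (1,4): δ = 2.42°  ✓
  (2,3): δ = 130.60°  ·
  (2,4): δ = 41.91°  ·
  (3,4): δ = 91.30°  ·
antipodal pairs: 1

count = 1; pairs: (1,4)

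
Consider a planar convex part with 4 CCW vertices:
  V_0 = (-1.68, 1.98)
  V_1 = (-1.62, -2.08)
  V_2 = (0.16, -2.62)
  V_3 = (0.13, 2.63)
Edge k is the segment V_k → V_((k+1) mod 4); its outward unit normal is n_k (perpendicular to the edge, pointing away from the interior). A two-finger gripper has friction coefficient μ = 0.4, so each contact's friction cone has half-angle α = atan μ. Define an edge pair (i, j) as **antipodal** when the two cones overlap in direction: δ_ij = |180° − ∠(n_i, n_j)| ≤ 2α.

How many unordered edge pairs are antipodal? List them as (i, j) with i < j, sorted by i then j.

count = 2; pairs: (0,2), (1,3)

α = atan 0.4 = 21.80°;  2α = 43.60°
n_0 = (-0.9999, -0.0148)
n_1 = (-0.2903, -0.9569)
n_2 = (+1.0000, +0.0057)
n_3 = (-0.3380, +0.9412)
  (0,1): δ = 107.72°  ·
  (0,2): δ = 0.52°  ✓
  (0,3): δ = 108.91°  ·
  (1,2): δ = 72.80°  ·
  (1,3): δ = 36.63°  ✓
  (2,3): δ = 70.57°  ·
antipodal pairs: 2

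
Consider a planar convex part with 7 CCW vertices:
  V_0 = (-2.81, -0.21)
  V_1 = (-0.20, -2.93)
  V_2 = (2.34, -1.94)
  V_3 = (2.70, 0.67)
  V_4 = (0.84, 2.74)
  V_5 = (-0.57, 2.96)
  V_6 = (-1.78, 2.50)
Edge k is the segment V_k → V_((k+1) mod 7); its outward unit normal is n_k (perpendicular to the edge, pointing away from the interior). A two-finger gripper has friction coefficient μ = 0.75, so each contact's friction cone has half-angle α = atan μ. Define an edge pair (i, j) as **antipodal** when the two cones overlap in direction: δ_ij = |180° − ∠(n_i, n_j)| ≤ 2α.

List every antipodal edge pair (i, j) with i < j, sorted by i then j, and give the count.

count = 11; pairs: (0,2), (0,3), (0,4), (0,5), (1,3), (1,4), (1,5), (1,6), (2,5), (2,6), (3,6)

α = atan 0.75 = 36.87°;  2α = 73.74°
n_0 = (-0.7215, -0.6924)
n_1 = (+0.3632, -0.9317)
n_2 = (+0.9906, -0.1366)
n_3 = (+0.7438, +0.6684)
n_4 = (+0.1542, +0.9880)
n_5 = (-0.3554, +0.9347)
n_6 = (-0.9348, +0.3553)
  (0,1): δ = 112.52°  ·
  (0,2): δ = 51.67°  ✓
  (0,3): δ = 1.88°  ✓
  (0,4): δ = 37.31°  ✓
  (0,5): δ = 67.00°  ✓
  (0,6): δ = 115.37°  ·
  (1,2): δ = 119.15°  ·
  (1,3): δ = 69.35°  ✓
  (1,4): δ = 30.16°  ✓
  (1,5): δ = 0.48°  ✓
  (1,6): δ = 47.90°  ✓
  (2,3): δ = 130.21°  ·
  (2,4): δ = 91.01°  ·
  (2,5): δ = 61.33°  ✓
  (2,6): δ = 12.96°  ✓
  (3,4): δ = 140.81°  ·
  (3,5): δ = 111.13°  ·
  (3,6): δ = 62.75°  ✓
  (4,5): δ = 150.32°  ·
  (4,6): δ = 101.94°  ·
  (5,6): δ = 131.63°  ·
antipodal pairs: 11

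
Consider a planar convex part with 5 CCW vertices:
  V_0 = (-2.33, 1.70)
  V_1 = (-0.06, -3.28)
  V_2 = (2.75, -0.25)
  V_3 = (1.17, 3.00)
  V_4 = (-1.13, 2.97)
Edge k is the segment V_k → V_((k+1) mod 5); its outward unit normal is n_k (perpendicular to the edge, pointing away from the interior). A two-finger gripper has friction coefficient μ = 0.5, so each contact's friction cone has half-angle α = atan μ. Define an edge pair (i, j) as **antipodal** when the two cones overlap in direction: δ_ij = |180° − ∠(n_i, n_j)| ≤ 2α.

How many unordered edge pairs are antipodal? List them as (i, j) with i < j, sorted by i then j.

α = atan 0.5 = 26.57°;  2α = 53.13°
n_0 = (-0.9099, -0.4148)
n_1 = (+0.7332, -0.6800)
n_2 = (+0.8994, +0.4372)
n_3 = (-0.0130, +0.9999)
n_4 = (-0.7269, +0.6868)
  (0,1): δ = 67.35°  ·
  (0,2): δ = 1.42°  ✓
  (0,3): δ = 66.24°  ·
  (0,4): δ = 112.12°  ·
  (1,2): δ = 111.23°  ·
  (1,3): δ = 46.41°  ✓
  (1,4): δ = 0.53°  ✓
  (2,3): δ = 115.18°  ·
  (2,4): δ = 69.30°  ·
  (3,4): δ = 134.12°  ·
antipodal pairs: 3

count = 3; pairs: (0,2), (1,3), (1,4)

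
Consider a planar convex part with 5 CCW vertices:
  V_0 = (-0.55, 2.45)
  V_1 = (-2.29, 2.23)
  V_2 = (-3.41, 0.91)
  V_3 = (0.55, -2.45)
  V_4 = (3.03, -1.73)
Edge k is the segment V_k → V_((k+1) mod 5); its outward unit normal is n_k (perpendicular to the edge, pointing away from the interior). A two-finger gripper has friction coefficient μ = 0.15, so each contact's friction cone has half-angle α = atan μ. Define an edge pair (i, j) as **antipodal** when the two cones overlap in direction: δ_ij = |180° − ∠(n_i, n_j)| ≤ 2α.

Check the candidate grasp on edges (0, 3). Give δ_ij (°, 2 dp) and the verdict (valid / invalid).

δ = 8.98°, valid

α = atan 0.15 = 8.53°;  2α = 17.06°
edge 0: e_0 = (-1.74, -0.22);  n_0 = (-0.1254, +0.9921)
edge 3: e_3 = (+2.48, +0.72);  n_3 = (+0.2788, -0.9603)
∠(n_0, n_3) = 171.02°
δ = |180° − 171.02°| = 8.98°
8.98° ≤ 2α = 17.06°  →  valid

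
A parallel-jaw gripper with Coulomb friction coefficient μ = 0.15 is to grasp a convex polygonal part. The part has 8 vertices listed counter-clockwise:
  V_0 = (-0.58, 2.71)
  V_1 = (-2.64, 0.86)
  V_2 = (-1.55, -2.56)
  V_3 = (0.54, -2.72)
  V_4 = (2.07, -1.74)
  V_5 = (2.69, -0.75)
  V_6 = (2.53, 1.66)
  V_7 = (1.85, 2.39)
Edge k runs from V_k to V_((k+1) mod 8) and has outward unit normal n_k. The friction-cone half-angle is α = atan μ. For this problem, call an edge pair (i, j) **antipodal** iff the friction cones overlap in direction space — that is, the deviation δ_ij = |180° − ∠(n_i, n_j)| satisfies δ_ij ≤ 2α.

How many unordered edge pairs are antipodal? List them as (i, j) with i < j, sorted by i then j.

count = 4; pairs: (0,3), (0,4), (1,5), (2,7)

α = atan 0.15 = 8.53°;  2α = 17.06°
n_0 = (-0.6682, +0.7440)
n_1 = (-0.9528, -0.3037)
n_2 = (-0.0763, -0.9971)
n_3 = (+0.5394, -0.8421)
n_4 = (+0.8475, -0.5308)
n_5 = (+0.9978, +0.0662)
n_6 = (+0.7317, +0.6816)
n_7 = (+0.1306, +0.9914)
  (0,1): δ = 114.25°  ·
  (0,2): δ = 46.30°  ·
  (0,3): δ = 9.29°  ✓
  (0,4): δ = 16.02°  ✓
  (0,5): δ = 51.87°  ·
  (0,6): δ = 91.04°  ·
  (0,7): δ = 130.57°  ·
  (1,2): δ = 112.06°  ·
  (1,3): δ = 75.04°  ·
  (1,4): δ = 49.74°  ·
  (1,5): δ = 13.88°  ✓
  (1,6): δ = 25.29°  ·
  (1,7): δ = 64.82°  ·
  (2,3): δ = 142.98°  ·
  (2,4): δ = 117.68°  ·
  (2,5): δ = 81.82°  ·
  (2,6): δ = 42.65°  ·
  (2,7): δ = 3.12°  ✓
  (3,4): δ = 154.70°  ·
  (3,5): δ = 118.84°  ·
  (3,6): δ = 79.67°  ·
  (3,7): δ = 40.14°  ·
  (4,5): δ = 144.14°  ·
  (4,6): δ = 104.97°  ·
  (4,7): δ = 65.44°  ·
  (5,6): δ = 140.83°  ·
  (5,7): δ = 101.30°  ·
  (6,7): δ = 140.47°  ·
antipodal pairs: 4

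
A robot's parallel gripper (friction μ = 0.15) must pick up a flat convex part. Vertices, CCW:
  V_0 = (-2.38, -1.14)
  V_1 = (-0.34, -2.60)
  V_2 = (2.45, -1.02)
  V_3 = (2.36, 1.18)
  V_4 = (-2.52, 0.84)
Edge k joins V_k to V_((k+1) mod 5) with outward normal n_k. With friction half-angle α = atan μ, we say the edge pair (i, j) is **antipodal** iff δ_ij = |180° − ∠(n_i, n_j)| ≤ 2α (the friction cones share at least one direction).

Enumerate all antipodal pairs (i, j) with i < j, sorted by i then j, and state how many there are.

count = 1; pairs: (2,4)

α = atan 0.15 = 8.53°;  2α = 17.06°
n_0 = (-0.5820, -0.8132)
n_1 = (+0.4928, -0.8702)
n_2 = (+0.9992, +0.0409)
n_3 = (-0.0695, +0.9976)
n_4 = (-0.9975, -0.0705)
  (0,1): δ = 114.89°  ·
  (0,2): δ = 52.07°  ·
  (0,3): δ = 39.58°  ·
  (0,4): δ = 129.64°  ·
  (1,2): δ = 117.18°  ·
  (1,3): δ = 25.54°  ·
  (1,4): δ = 64.52°  ·
  (2,3): δ = 88.36°  ·
  (2,4): δ = 1.70°  ✓
  (3,4): δ = 89.94°  ·
antipodal pairs: 1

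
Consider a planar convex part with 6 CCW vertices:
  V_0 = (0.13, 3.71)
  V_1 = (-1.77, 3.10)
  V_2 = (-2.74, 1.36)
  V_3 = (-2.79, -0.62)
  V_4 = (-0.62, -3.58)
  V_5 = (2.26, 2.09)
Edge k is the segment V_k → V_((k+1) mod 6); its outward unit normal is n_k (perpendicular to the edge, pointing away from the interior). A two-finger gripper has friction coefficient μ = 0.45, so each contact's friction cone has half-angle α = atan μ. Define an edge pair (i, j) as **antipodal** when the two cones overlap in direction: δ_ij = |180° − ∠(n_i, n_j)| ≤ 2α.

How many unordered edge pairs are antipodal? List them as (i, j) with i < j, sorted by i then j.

α = atan 0.45 = 24.23°;  2α = 48.46°
n_0 = (-0.3057, +0.9521)
n_1 = (-0.8734, +0.4869)
n_2 = (-0.9997, +0.0252)
n_3 = (-0.8065, -0.5912)
n_4 = (+0.8916, -0.4529)
n_5 = (+0.6054, +0.7959)
  (0,1): δ = 136.94°  ·
  (0,2): δ = 109.25°  ·
  (0,3): δ = 71.55°  ·
  (0,4): δ = 45.27°  ✓
  (0,5): δ = 124.95°  ·
  (1,2): δ = 152.31°  ·
  (1,3): δ = 114.62°  ·
  (1,4): δ = 2.21°  ✓
  (1,5): δ = 81.88°  ·
  (2,3): δ = 142.31°  ·
  (2,4): δ = 25.48°  ✓
  (2,5): δ = 54.19°  ·
  (3,4): δ = 63.17°  ·
  (3,5): δ = 16.50°  ✓
  (4,5): δ = 100.33°  ·
antipodal pairs: 4

count = 4; pairs: (0,4), (1,4), (2,4), (3,5)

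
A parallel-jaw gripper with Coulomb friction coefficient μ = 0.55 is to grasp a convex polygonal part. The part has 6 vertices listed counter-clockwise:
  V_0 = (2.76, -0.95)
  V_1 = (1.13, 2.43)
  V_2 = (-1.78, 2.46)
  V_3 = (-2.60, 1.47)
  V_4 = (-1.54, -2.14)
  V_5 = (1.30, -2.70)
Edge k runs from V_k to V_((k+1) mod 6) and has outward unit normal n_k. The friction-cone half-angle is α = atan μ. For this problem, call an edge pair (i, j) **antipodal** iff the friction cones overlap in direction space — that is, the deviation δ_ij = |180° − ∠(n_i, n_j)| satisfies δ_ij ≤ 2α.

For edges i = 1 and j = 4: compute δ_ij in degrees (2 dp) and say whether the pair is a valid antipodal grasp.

α = atan 0.55 = 28.81°;  2α = 57.62°
edge 1: e_1 = (-2.91, +0.03);  n_1 = (+0.0103, +0.9999)
edge 4: e_4 = (+2.84, -0.56);  n_4 = (-0.1935, -0.9811)
∠(n_1, n_4) = 169.44°
δ = |180° − 169.44°| = 10.56°
10.56° ≤ 2α = 57.62°  →  valid

δ = 10.56°, valid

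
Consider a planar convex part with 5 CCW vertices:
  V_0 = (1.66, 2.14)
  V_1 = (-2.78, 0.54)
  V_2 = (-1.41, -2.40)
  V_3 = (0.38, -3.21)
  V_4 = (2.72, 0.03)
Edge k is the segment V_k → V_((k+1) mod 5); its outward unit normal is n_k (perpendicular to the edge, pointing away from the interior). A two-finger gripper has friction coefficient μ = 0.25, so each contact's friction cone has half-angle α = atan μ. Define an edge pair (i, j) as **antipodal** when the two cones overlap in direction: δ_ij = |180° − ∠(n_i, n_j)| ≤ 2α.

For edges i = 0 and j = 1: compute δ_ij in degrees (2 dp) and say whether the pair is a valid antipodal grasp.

α = atan 0.25 = 14.04°;  2α = 28.07°
edge 0: e_0 = (-4.44, -1.60);  n_0 = (-0.3390, +0.9408)
edge 1: e_1 = (+1.37, -2.94);  n_1 = (-0.9064, -0.4224)
∠(n_0, n_1) = 95.17°
δ = |180° − 95.17°| = 84.83°
84.83° > 2α = 28.07°  →  invalid

δ = 84.83°, invalid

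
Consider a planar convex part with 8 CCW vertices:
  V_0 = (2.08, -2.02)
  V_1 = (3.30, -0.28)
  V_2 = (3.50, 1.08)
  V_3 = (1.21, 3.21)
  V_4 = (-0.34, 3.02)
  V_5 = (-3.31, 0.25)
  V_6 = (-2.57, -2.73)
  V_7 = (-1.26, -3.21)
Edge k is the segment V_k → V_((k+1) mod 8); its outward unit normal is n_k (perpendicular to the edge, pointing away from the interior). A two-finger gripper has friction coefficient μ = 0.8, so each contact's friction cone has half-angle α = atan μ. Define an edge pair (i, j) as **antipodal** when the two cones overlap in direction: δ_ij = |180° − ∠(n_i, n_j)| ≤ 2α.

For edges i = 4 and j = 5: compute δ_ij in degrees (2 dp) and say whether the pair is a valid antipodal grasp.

δ = 119.06°, invalid

α = atan 0.8 = 38.66°;  2α = 77.32°
edge 4: e_4 = (-2.97, -2.77);  n_4 = (-0.6821, +0.7313)
edge 5: e_5 = (+0.74, -2.98);  n_5 = (-0.9705, -0.2410)
∠(n_4, n_5) = 60.94°
δ = |180° − 60.94°| = 119.06°
119.06° > 2α = 77.32°  →  invalid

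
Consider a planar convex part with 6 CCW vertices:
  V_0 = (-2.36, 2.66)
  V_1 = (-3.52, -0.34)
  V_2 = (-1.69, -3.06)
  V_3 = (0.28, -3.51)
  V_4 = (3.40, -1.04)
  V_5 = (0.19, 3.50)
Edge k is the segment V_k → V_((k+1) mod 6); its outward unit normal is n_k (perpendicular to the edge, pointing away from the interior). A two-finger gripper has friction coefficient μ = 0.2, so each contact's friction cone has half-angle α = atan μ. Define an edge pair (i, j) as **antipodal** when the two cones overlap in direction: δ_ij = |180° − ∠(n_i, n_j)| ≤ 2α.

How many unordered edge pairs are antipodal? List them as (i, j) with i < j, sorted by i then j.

α = atan 0.2 = 11.31°;  2α = 22.62°
n_0 = (-0.9327, +0.3606)
n_1 = (-0.8297, -0.5582)
n_2 = (-0.2227, -0.9749)
n_3 = (+0.6207, -0.7840)
n_4 = (+0.8165, +0.5773)
n_5 = (-0.3129, +0.9498)
  (0,1): δ = 124.93°  ·
  (0,2): δ = 81.73°  ·
  (0,3): δ = 30.49°  ·
  (0,4): δ = 56.40°  ·
  (0,5): δ = 129.37°  ·
  (1,2): δ = 136.80°  ·
  (1,3): δ = 85.56°  ·
  (1,4): δ = 1.33°  ✓
  (1,5): δ = 74.30°  ·
  (2,3): δ = 128.77°  ·
  (2,4): δ = 41.87°  ·
  (2,5): δ = 31.10°  ·
  (3,4): δ = 93.11°  ·
  (3,5): δ = 20.13°  ✓
  (4,5): δ = 107.03°  ·
antipodal pairs: 2

count = 2; pairs: (1,4), (3,5)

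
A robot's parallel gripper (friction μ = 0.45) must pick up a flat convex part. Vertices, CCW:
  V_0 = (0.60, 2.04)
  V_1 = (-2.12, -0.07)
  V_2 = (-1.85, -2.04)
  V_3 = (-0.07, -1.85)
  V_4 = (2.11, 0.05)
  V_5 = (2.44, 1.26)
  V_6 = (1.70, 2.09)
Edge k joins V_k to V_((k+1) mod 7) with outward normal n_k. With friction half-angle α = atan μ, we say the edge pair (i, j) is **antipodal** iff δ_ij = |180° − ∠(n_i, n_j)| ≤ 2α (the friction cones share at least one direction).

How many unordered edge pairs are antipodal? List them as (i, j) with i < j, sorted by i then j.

α = atan 0.45 = 24.23°;  2α = 48.46°
n_0 = (-0.6129, +0.7901)
n_1 = (-0.9907, -0.1358)
n_2 = (+0.1061, -0.9944)
n_3 = (+0.6570, -0.7539)
n_4 = (+0.9648, -0.2631)
n_5 = (+0.7464, +0.6655)
n_6 = (-0.0454, +0.9990)
  (0,1): δ = 120.00°  ·
  (0,2): δ = 31.71°  ✓
  (0,3): δ = 3.27°  ✓
  (0,4): δ = 36.94°  ✓
  (0,5): δ = 93.92°  ·
  (0,6): δ = 144.80°  ·
  (1,2): δ = 91.71°  ·
  (1,3): δ = 56.73°  ·
  (1,4): δ = 23.06°  ✓
  (1,5): δ = 33.92°  ✓
  (1,6): δ = 84.80°  ·
  (2,3): δ = 145.02°  ·
  (2,4): δ = 111.35°  ·
  (2,5): δ = 54.37°  ·
  (2,6): δ = 3.49°  ✓
  (3,4): δ = 146.33°  ·
  (3,5): δ = 89.35°  ·
  (3,6): δ = 38.47°  ✓
  (4,5): δ = 123.03°  ·
  (4,6): δ = 72.14°  ·
  (5,6): δ = 129.12°  ·
antipodal pairs: 7

count = 7; pairs: (0,2), (0,3), (0,4), (1,4), (1,5), (2,6), (3,6)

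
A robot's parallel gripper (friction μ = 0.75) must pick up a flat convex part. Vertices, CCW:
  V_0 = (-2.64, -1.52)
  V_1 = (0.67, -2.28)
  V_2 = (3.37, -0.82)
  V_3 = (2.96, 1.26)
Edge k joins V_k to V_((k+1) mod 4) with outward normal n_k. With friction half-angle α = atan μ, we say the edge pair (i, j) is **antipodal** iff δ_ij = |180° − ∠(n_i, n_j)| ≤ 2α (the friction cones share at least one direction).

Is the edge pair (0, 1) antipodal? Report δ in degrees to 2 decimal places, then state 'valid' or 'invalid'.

δ = 138.67°, invalid

α = atan 0.75 = 36.87°;  2α = 73.74°
edge 0: e_0 = (+3.31, -0.76);  n_0 = (-0.2238, -0.9746)
edge 1: e_1 = (+2.70, +1.46);  n_1 = (+0.4757, -0.8796)
∠(n_0, n_1) = 41.33°
δ = |180° − 41.33°| = 138.67°
138.67° > 2α = 73.74°  →  invalid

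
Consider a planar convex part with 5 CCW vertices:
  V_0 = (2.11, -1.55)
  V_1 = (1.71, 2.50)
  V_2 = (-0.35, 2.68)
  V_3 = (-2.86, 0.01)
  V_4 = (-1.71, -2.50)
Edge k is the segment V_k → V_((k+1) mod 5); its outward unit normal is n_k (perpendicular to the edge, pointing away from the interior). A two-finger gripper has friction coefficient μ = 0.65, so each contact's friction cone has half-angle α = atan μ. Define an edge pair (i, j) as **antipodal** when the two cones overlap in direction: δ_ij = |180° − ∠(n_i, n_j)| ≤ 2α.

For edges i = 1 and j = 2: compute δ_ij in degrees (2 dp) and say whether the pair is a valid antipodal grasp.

α = atan 0.65 = 33.02°;  2α = 66.05°
edge 1: e_1 = (-2.06, +0.18);  n_1 = (+0.0870, +0.9962)
edge 2: e_2 = (-2.51, -2.67);  n_2 = (-0.7286, +0.6849)
∠(n_1, n_2) = 51.76°
δ = |180° − 51.76°| = 128.24°
128.24° > 2α = 66.05°  →  invalid

δ = 128.24°, invalid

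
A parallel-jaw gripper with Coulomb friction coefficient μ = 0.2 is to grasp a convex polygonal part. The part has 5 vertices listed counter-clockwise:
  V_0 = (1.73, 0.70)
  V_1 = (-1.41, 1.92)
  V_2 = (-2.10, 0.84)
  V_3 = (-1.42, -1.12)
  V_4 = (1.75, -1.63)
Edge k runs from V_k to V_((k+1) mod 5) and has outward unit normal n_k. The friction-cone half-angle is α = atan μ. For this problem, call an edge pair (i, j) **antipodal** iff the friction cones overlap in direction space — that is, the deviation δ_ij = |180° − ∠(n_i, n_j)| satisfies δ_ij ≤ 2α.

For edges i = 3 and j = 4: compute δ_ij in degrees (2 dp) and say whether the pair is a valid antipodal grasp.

α = atan 0.2 = 11.31°;  2α = 22.62°
edge 3: e_3 = (+3.17, -0.51);  n_3 = (-0.1588, -0.9873)
edge 4: e_4 = (-0.02, +2.33);  n_4 = (+1.0000, +0.0086)
∠(n_3, n_4) = 99.63°
δ = |180° − 99.63°| = 80.37°
80.37° > 2α = 22.62°  →  invalid

δ = 80.37°, invalid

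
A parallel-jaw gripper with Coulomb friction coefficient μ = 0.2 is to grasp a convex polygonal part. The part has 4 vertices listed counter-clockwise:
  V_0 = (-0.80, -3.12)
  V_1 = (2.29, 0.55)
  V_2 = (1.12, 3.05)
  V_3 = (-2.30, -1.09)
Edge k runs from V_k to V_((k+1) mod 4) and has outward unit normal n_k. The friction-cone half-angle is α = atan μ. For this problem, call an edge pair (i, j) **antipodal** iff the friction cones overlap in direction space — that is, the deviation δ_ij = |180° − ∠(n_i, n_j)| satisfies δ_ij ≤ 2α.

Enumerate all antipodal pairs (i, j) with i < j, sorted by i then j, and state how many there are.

α = atan 0.2 = 11.31°;  2α = 22.62°
n_0 = (+0.7650, -0.6441)
n_1 = (+0.9057, +0.4239)
n_2 = (-0.7710, +0.6369)
n_3 = (-0.8043, -0.5943)
  (0,1): δ = 114.82°  ·
  (0,2): δ = 0.54°  ✓
  (0,3): δ = 76.56°  ·
  (1,2): δ = 64.64°  ·
  (1,3): δ = 11.38°  ✓
  (2,3): δ = 103.98°  ·
antipodal pairs: 2

count = 2; pairs: (0,2), (1,3)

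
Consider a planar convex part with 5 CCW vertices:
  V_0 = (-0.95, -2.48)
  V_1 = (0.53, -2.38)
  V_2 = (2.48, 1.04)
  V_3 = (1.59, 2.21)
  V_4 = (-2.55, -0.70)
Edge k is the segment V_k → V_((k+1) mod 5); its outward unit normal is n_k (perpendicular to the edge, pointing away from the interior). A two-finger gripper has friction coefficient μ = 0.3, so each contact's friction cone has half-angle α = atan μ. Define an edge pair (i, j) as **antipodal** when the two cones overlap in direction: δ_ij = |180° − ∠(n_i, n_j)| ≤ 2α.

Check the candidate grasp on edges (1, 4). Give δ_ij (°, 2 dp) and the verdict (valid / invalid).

α = atan 0.3 = 16.70°;  2α = 33.40°
edge 1: e_1 = (+1.95, +3.42);  n_1 = (+0.8687, -0.4953)
edge 4: e_4 = (+1.60, -1.78);  n_4 = (-0.7437, -0.6685)
∠(n_1, n_4) = 108.36°
δ = |180° − 108.36°| = 71.64°
71.64° > 2α = 33.40°  →  invalid

δ = 71.64°, invalid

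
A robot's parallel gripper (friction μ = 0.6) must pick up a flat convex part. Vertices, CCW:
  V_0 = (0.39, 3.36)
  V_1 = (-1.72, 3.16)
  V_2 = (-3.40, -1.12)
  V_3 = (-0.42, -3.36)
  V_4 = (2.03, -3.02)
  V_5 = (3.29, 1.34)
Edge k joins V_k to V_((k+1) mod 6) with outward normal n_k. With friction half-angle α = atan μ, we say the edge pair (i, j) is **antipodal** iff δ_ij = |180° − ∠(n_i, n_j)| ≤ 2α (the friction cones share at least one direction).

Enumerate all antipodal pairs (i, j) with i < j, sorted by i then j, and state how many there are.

α = atan 0.6 = 30.96°;  2α = 61.93°
n_0 = (-0.0944, +0.9955)
n_1 = (-0.9309, +0.3654)
n_2 = (-0.6009, -0.7994)
n_3 = (+0.1375, -0.9905)
n_4 = (+0.9607, -0.2776)
n_5 = (+0.5716, +0.8206)
  (0,1): δ = 116.85°  ·
  (0,2): δ = 42.35°  ✓
  (0,3): δ = 2.49°  ✓
  (0,4): δ = 68.47°  ·
  (0,5): δ = 139.73°  ·
  (1,2): δ = 105.50°  ·
  (1,3): δ = 60.67°  ✓
  (1,4): δ = 5.31°  ✓
  (1,5): δ = 76.57°  ·
  (2,3): δ = 135.17°  ·
  (2,4): δ = 69.19°  ·
  (2,5): δ = 2.07°  ✓
  (3,4): δ = 114.02°  ·
  (3,5): δ = 42.76°  ✓
  (4,5): δ = 108.74°  ·
antipodal pairs: 6

count = 6; pairs: (0,2), (0,3), (1,3), (1,4), (2,5), (3,5)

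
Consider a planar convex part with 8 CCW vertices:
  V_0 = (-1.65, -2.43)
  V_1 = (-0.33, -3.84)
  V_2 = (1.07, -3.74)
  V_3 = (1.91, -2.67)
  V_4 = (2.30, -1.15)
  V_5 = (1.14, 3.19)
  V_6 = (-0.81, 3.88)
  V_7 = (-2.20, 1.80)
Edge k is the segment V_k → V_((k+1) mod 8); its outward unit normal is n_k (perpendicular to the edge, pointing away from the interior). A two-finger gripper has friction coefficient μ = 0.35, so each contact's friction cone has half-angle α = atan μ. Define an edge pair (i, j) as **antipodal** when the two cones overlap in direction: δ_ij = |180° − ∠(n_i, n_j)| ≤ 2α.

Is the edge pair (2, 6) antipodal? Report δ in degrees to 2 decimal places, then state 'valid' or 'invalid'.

α = atan 0.35 = 19.29°;  2α = 38.58°
edge 2: e_2 = (+0.84, +1.07);  n_2 = (+0.7866, -0.6175)
edge 6: e_6 = (-1.39, -2.08);  n_6 = (-0.8314, +0.5556)
∠(n_2, n_6) = 175.62°
δ = |180° − 175.62°| = 4.38°
4.38° ≤ 2α = 38.58°  →  valid

δ = 4.38°, valid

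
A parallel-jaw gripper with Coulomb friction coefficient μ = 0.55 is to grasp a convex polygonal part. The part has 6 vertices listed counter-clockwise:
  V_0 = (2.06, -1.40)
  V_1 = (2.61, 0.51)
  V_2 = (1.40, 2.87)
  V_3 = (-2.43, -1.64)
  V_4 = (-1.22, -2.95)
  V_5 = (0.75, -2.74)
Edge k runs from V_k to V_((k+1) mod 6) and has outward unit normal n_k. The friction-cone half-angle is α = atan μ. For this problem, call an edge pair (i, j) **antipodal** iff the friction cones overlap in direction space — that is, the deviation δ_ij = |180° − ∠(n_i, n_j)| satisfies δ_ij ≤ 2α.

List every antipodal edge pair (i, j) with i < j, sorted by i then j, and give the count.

count = 4; pairs: (0,2), (1,3), (2,4), (2,5)

α = atan 0.55 = 28.81°;  2α = 57.62°
n_0 = (+0.9610, -0.2767)
n_1 = (+0.8899, +0.4562)
n_2 = (-0.7622, +0.6473)
n_3 = (-0.7346, -0.6785)
n_4 = (+0.1060, -0.9944)
n_5 = (+0.7151, -0.6991)
  (0,1): δ = 136.79°  ·
  (0,2): δ = 24.27°  ✓
  (0,3): δ = 58.79°  ·
  (0,4): δ = 112.15°  ·
  (0,5): δ = 151.71°  ·
  (1,2): δ = 67.48°  ·
  (1,3): δ = 15.58°  ✓
  (1,4): δ = 68.94°  ·
  (1,5): δ = 108.50°  ·
  (2,3): δ = 96.93°  ·
  (2,4): δ = 43.58°  ✓
  (2,5): δ = 4.01°  ✓
  (3,4): δ = 126.64°  ·
  (3,5): δ = 87.08°  ·
  (4,5): δ = 140.44°  ·
antipodal pairs: 4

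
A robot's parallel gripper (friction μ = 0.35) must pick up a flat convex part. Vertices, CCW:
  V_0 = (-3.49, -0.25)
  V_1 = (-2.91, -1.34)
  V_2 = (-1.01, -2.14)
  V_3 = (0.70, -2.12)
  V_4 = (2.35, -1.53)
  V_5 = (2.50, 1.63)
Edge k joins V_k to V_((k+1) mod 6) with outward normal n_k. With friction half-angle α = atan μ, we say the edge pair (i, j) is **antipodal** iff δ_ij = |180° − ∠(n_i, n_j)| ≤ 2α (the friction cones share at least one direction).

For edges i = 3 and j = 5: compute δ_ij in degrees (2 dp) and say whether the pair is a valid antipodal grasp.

α = atan 0.35 = 19.29°;  2α = 38.58°
edge 3: e_3 = (+1.65, +0.59);  n_3 = (+0.3367, -0.9416)
edge 5: e_5 = (-5.99, -1.88);  n_5 = (-0.2995, +0.9541)
∠(n_3, n_5) = 177.75°
δ = |180° − 177.75°| = 2.25°
2.25° ≤ 2α = 38.58°  →  valid

δ = 2.25°, valid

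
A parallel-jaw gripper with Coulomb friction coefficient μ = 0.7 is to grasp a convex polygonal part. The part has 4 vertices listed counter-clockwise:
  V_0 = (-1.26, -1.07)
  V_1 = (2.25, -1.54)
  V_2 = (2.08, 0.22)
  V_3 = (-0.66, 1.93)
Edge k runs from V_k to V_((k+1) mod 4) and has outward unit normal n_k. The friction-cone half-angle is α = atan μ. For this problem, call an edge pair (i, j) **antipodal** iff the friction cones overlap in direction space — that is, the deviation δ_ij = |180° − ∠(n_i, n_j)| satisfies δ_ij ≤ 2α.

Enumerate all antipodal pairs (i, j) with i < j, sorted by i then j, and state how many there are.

count = 3; pairs: (0,2), (1,3), (2,3)

α = atan 0.7 = 34.99°;  2α = 69.98°
n_0 = (-0.1327, -0.9912)
n_1 = (+0.9954, +0.0961)
n_2 = (+0.5294, +0.8483)
n_3 = (-0.9806, +0.1961)
  (0,1): δ = 76.86°  ·
  (0,2): δ = 24.34°  ✓
  (0,3): δ = 86.32°  ·
  (1,2): δ = 127.48°  ·
  (1,3): δ = 16.83°  ✓
  (2,3): δ = 69.34°  ✓
antipodal pairs: 3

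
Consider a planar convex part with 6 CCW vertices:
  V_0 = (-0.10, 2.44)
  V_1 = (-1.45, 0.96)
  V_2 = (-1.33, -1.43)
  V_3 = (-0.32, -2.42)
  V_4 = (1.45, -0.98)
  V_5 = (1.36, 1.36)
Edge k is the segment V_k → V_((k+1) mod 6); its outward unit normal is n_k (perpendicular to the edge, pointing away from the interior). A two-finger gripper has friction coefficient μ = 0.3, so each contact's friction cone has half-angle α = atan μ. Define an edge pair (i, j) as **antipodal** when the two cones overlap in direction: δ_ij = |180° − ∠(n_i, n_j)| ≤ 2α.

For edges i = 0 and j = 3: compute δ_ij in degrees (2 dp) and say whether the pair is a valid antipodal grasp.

δ = 8.50°, valid

α = atan 0.3 = 16.70°;  2α = 33.40°
edge 0: e_0 = (-1.35, -1.48);  n_0 = (-0.7388, +0.6739)
edge 3: e_3 = (+1.77, +1.44);  n_3 = (+0.6311, -0.7757)
∠(n_0, n_3) = 171.50°
δ = |180° − 171.50°| = 8.50°
8.50° ≤ 2α = 33.40°  →  valid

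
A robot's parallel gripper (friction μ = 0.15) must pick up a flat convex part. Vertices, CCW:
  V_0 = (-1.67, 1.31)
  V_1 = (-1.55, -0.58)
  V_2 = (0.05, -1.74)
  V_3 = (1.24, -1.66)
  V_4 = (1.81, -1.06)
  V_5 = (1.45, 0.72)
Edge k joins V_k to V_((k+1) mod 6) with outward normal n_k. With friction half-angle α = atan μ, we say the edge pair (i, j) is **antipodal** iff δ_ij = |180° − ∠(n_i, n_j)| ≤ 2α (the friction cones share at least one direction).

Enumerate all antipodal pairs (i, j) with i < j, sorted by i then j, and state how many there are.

count = 2; pairs: (0,4), (2,5)

α = atan 0.15 = 8.53°;  2α = 17.06°
n_0 = (-0.9980, -0.0634)
n_1 = (-0.5870, -0.8096)
n_2 = (+0.0671, -0.9977)
n_3 = (+0.7250, -0.6887)
n_4 = (+0.9802, +0.1982)
n_5 = (+0.1858, +0.9826)
  (0,1): δ = 129.58°  ·
  (0,2): δ = 89.79°  ·
  (0,3): δ = 47.16°  ·
  (0,4): δ = 7.80°  ✓
  (0,5): δ = 75.66°  ·
  (1,2): δ = 140.21°  ·
  (1,3): δ = 97.59°  ·
  (1,4): δ = 42.62°  ·
  (1,5): δ = 25.23°  ·
  (2,3): δ = 137.38°  ·
  (2,4): δ = 82.41°  ·
  (2,5): δ = 14.55°  ✓
  (3,4): δ = 125.04°  ·
  (3,5): δ = 57.18°  ·
  (4,5): δ = 112.14°  ·
antipodal pairs: 2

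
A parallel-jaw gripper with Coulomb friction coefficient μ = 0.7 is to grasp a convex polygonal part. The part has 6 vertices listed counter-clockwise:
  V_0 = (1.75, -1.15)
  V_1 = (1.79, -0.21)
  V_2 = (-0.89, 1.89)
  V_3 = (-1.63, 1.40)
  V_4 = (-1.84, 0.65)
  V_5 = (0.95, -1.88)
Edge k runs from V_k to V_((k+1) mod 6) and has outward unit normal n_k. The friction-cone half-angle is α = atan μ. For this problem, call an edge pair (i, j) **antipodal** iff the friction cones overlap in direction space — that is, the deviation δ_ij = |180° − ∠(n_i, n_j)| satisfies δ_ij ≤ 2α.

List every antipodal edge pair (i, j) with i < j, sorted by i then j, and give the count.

α = atan 0.7 = 34.99°;  2α = 69.98°
n_0 = (+0.9991, -0.0425)
n_1 = (+0.6168, +0.7871)
n_2 = (-0.5521, +0.8338)
n_3 = (-0.9630, +0.2696)
n_4 = (-0.6717, -0.7408)
n_5 = (+0.6741, -0.7387)
  (0,1): δ = 125.64°  ·
  (0,2): δ = 54.05°  ✓
  (0,3): δ = 13.21°  ✓
  (0,4): δ = 50.23°  ✓
  (0,5): δ = 134.82°  ·
  (1,2): δ = 108.41°  ·
  (1,3): δ = 67.56°  ✓
  (1,4): δ = 4.12°  ✓
  (1,5): δ = 80.46°  ·
  (2,3): δ = 139.15°  ·
  (2,4): δ = 75.71°  ·
  (2,5): δ = 8.87°  ✓
  (3,4): δ = 116.56°  ·
  (3,5): δ = 31.98°  ✓
  (4,5): δ = 95.42°  ·
antipodal pairs: 7

count = 7; pairs: (0,2), (0,3), (0,4), (1,3), (1,4), (2,5), (3,5)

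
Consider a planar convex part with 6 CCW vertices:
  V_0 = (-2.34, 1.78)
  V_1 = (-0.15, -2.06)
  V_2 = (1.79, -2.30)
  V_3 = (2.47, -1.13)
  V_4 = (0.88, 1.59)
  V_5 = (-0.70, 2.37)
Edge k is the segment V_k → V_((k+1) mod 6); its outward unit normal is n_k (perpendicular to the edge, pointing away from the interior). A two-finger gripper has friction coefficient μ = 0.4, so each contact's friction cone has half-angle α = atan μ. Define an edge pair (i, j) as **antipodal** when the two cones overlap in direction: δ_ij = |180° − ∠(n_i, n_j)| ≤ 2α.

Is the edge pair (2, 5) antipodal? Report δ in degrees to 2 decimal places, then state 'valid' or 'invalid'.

α = atan 0.4 = 21.80°;  2α = 43.60°
edge 2: e_2 = (+0.68, +1.17);  n_2 = (+0.8646, -0.5025)
edge 5: e_5 = (-1.64, -0.59);  n_5 = (-0.3385, +0.9410)
∠(n_2, n_5) = 139.95°
δ = |180° − 139.95°| = 40.05°
40.05° ≤ 2α = 43.60°  →  valid

δ = 40.05°, valid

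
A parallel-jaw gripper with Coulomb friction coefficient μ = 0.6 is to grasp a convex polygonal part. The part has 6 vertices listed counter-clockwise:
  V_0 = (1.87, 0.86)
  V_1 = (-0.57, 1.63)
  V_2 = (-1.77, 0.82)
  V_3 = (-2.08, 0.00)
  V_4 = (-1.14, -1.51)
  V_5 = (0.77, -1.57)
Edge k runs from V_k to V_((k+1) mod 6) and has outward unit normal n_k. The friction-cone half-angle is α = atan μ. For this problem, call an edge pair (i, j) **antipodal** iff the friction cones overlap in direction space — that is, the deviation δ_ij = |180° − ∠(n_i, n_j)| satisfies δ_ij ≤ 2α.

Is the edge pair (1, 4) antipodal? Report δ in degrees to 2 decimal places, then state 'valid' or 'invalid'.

α = atan 0.6 = 30.96°;  2α = 61.93°
edge 1: e_1 = (-1.20, -0.81);  n_1 = (-0.5595, +0.8288)
edge 4: e_4 = (+1.91, -0.06);  n_4 = (-0.0314, -0.9995)
∠(n_1, n_4) = 144.18°
δ = |180° − 144.18°| = 35.82°
35.82° ≤ 2α = 61.93°  →  valid

δ = 35.82°, valid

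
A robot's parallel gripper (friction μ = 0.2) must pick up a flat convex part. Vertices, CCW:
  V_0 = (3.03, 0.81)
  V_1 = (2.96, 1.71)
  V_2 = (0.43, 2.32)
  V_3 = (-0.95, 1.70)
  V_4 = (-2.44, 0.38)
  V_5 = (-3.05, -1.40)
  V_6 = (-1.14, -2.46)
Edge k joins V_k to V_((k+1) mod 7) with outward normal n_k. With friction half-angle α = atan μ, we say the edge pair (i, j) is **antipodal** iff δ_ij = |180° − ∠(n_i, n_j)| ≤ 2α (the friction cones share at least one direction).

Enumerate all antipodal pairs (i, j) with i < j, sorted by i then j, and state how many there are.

count = 3; pairs: (1,5), (2,6), (3,6)

α = atan 0.2 = 11.31°;  2α = 22.62°
n_0 = (+0.9970, +0.0775)
n_1 = (+0.2344, +0.9721)
n_2 = (-0.4098, +0.9122)
n_3 = (-0.6631, +0.7485)
n_4 = (-0.9460, +0.3242)
n_5 = (-0.4853, -0.8744)
n_6 = (+0.6171, -0.7869)
  (0,1): δ = 108.00°  ·
  (0,2): δ = 70.25°  ·
  (0,3): δ = 52.91°  ·
  (0,4): δ = 23.36°  ·
  (0,5): δ = 56.52°  ·
  (0,6): δ = 123.66°  ·
  (1,2): δ = 142.25°  ·
  (1,3): δ = 124.91°  ·
  (1,4): δ = 95.36°  ·
  (1,5): δ = 15.47°  ✓
  (1,6): δ = 51.66°  ·
  (2,3): δ = 162.66°  ·
  (2,4): δ = 133.11°  ·
  (2,5): δ = 53.22°  ·
  (2,6): δ = 13.91°  ✓
  (3,4): δ = 150.45°  ·
  (3,5): δ = 70.57°  ·
  (3,6): δ = 3.44°  ✓
  (4,5): δ = 100.11°  ·
  (4,6): δ = 32.98°  ·
  (5,6): δ = 112.87°  ·
antipodal pairs: 3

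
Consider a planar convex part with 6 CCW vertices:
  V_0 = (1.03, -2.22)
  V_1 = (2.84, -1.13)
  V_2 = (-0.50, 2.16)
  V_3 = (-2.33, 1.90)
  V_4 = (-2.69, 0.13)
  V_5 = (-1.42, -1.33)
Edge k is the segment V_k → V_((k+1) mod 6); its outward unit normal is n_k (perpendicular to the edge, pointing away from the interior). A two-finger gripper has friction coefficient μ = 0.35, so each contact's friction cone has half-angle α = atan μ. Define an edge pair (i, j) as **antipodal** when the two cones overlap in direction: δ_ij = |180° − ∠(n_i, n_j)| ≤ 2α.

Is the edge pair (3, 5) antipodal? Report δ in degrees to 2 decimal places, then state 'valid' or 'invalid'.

δ = 98.47°, invalid

α = atan 0.35 = 19.29°;  2α = 38.58°
edge 3: e_3 = (-0.36, -1.77);  n_3 = (-0.9799, +0.1993)
edge 5: e_5 = (+2.45, -0.89);  n_5 = (-0.3414, -0.9399)
∠(n_3, n_5) = 81.53°
δ = |180° − 81.53°| = 98.47°
98.47° > 2α = 38.58°  →  invalid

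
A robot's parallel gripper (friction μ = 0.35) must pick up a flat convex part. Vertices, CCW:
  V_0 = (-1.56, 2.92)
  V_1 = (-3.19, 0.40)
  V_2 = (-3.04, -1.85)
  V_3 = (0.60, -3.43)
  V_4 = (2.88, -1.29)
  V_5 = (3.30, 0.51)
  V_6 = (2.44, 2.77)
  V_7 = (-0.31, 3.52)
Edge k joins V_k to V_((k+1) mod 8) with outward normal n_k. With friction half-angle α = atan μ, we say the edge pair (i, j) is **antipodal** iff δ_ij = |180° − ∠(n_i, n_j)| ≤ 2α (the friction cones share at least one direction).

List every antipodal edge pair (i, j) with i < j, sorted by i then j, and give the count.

count = 6; pairs: (0,3), (0,4), (1,4), (1,5), (2,6), (3,7)

α = atan 0.35 = 19.29°;  2α = 38.58°
n_0 = (-0.8397, +0.5431)
n_1 = (-0.9978, -0.0665)
n_2 = (-0.3982, -0.9173)
n_3 = (+0.6844, -0.7291)
n_4 = (+0.9738, -0.2272)
n_5 = (+0.9346, +0.3557)
n_6 = (+0.2631, +0.9648)
n_7 = (-0.4327, +0.9015)
  (0,1): δ = 143.29°  ·
  (0,2): δ = 80.57°  ·
  (0,3): δ = 13.92°  ✓
  (0,4): δ = 19.76°  ✓
  (0,5): δ = 53.73°  ·
  (0,6): δ = 107.64°  ·
  (0,7): δ = 148.54°  ·
  (1,2): δ = 117.28°  ·
  (1,3): δ = 50.63°  ·
  (1,4): δ = 16.95°  ✓
  (1,5): δ = 17.02°  ✓
  (1,6): δ = 70.93°  ·
  (1,7): δ = 111.83°  ·
  (2,3): δ = 113.35°  ·
  (2,4): δ = 79.67°  ·
  (2,5): δ = 45.70°  ·
  (2,6): δ = 8.21°  ✓
  (2,7): δ = 49.11°  ·
  (3,4): δ = 146.32°  ·
  (3,5): δ = 112.35°  ·
  (3,6): δ = 58.44°  ·
  (3,7): δ = 17.54°  ✓
  (4,5): δ = 146.03°  ·
  (4,6): δ = 92.12°  ·
  (4,7): δ = 51.22°  ·
  (5,6): δ = 126.09°  ·
  (5,7): δ = 85.19°  ·
  (6,7): δ = 139.10°  ·
antipodal pairs: 6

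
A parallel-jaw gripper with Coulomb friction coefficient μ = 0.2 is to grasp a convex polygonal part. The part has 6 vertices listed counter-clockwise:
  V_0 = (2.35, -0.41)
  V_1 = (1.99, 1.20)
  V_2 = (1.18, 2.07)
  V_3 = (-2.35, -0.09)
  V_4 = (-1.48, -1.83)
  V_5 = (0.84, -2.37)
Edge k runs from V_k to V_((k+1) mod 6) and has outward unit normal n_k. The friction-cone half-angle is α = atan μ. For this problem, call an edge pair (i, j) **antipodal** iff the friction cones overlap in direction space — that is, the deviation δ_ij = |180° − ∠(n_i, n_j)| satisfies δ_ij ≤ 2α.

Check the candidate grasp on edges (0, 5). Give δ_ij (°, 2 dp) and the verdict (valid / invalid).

δ = 129.78°, invalid

α = atan 0.2 = 11.31°;  2α = 22.62°
edge 0: e_0 = (-0.36, +1.61);  n_0 = (+0.9759, +0.2182)
edge 5: e_5 = (+1.51, +1.96);  n_5 = (+0.7922, -0.6103)
∠(n_0, n_5) = 50.22°
δ = |180° − 50.22°| = 129.78°
129.78° > 2α = 22.62°  →  invalid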